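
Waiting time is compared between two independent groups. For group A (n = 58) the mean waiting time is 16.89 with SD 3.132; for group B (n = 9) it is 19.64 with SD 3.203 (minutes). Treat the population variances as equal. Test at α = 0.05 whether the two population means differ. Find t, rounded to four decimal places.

Let group 1 = group A, group 2 = group B. H0: μ_1 = μ_2; H1: μ_1 ≠ μ_2 (two-sample pooled-variance t-test, two-sided).
s_p² = [(58−1)·3.132² + (9−1)·3.203²]/(58+9−2) = 9.86478
t = (16.89 − 19.64)/√[9.86478·(1/58 + 1/9)] = -2.4439
df = n₁ + n₂ − 2 = 65
Two-sided p-value ≈ 0.0173
Since p ≈ 0.0173 < α = 0.05, reject H0; the data support H1.

-2.4439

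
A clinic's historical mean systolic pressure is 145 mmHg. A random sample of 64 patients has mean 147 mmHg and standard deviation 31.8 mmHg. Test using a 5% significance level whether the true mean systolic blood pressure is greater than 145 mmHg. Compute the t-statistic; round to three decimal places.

0.503

H0: μ = 145; H1: μ > 145 (one-sample t-test, right-tailed).
t = (x̄ − μ₀)/(s/√n) = (147 − 145)/(31.8/√64) = 0.503
df = n − 1 = 63
p-value = P(T ≥ 0.503) ≈ 0.3083
Since p ≈ 0.3083 > α = 0.05, fail to reject H0; the data do not provide sufficient evidence against H0.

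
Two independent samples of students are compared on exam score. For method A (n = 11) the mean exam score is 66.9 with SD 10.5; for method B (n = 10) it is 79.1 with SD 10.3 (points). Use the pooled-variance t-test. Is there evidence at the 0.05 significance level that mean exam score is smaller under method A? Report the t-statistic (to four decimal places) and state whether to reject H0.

t = -2.6833; reject H0

Let group 1 = method A, group 2 = method B. H0: μ_1 = μ_2; H1: μ_1 < μ_2 (two-sample pooled-variance t-test, left-tailed).
s_p² = [(11−1)·10.5² + (10−1)·10.3²]/(11+10−2) = 108.279
t = (66.9 − 79.1)/√[108.279·(1/11 + 1/10)] = -2.6833
df = n₁ + n₂ − 2 = 19
p-value = P(T ≤ -2.6833) ≈ 0.007
Since p ≈ 0.007 < α = 0.05, reject H0; the data support H1.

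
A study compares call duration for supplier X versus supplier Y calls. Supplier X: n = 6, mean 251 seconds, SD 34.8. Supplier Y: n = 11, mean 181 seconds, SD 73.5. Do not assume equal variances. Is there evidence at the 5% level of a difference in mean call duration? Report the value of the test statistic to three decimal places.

2.659

Let group 1 = supplier X, group 2 = supplier Y. H0: μ_1 = μ_2; H1: μ_1 ≠ μ_2 (Welch's two-sample t-test, two-sided).
t = (x̄_1 − x̄_2)/√(s_1²/n_1 + s_2²/n_2) = (251 − 181)/√(34.8²/6 + 73.5²/11) = 2.659
Welch–Satterthwaite df ≈ 14.88
Two-sided p-value ≈ 0.018
Since p ≈ 0.018 < α = 0.05, reject H0; the evidence is statistically significant.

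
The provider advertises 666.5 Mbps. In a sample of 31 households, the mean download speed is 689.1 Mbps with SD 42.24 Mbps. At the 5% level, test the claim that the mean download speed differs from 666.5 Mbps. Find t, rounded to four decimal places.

H0: μ = 666.5; H1: μ ≠ 666.5 (one-sample t-test, two-sided).
t = (x̄ − μ₀)/(s/√n) = (689.1 − 666.5)/(42.24/√31) = 2.9790
df = n − 1 = 30
Two-sided p-value ≈ 0.006
Since p ≈ 0.006 < α = 0.05, reject H0; the evidence is statistically significant.

2.9790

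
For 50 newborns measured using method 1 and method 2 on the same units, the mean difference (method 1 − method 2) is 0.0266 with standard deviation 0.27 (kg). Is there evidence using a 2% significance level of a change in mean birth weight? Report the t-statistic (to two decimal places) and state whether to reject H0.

H0: μ_d = 0; H1: μ_d ≠ 0 (paired t-test on the differences, two-sided).
t = d̄/(s_d/√n) = 0.0266/(0.27/√50) = 0.70
df = n − 1 = 49
Two-sided p-value ≈ 0.4893
Since p ≈ 0.4893 > α = 0.02, fail to reject H0; the evidence is not statistically significant.

t = 0.70; fail to reject H0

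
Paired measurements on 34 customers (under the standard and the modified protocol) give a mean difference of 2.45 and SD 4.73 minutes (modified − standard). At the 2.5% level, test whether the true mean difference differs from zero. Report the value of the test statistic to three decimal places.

3.020

H0: μ_d = 0; H1: μ_d ≠ 0 (paired t-test on the differences, two-sided).
t = d̄/(s_d/√n) = 2.45/(4.73/√34) = 3.020
df = n − 1 = 33
Two-sided p-value ≈ 0.005
Since p ≈ 0.005 < α = 0.025, reject H0; the data support H1.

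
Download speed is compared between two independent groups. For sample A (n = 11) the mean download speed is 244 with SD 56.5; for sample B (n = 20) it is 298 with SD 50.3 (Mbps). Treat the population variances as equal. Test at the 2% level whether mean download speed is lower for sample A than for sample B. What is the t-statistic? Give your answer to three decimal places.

Let group 1 = sample A, group 2 = sample B. H0: μ_1 = μ_2; H1: μ_1 < μ_2 (two-sample pooled-variance t-test, left-tailed).
s_p² = [(11−1)·56.5² + (20−1)·50.3²]/(11+20−2) = 2758.42
t = (244 − 298)/√[2758.42·(1/11 + 1/20)] = -2.739
df = n₁ + n₂ − 2 = 29
p-value = P(T ≤ -2.739) ≈ 0.0052
Since p ≈ 0.0052 < α = 0.02, reject H0; the evidence is statistically significant.

-2.739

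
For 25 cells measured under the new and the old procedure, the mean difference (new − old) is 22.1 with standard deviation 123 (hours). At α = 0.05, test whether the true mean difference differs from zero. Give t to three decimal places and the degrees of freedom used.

t = 0.898, df = 24

H0: μ_d = 0; H1: μ_d ≠ 0 (paired t-test on the differences, two-sided).
t = d̄/(s_d/√n) = 22.1/(123/√25) = 0.898
df = n − 1 = 24
Two-sided p-value ≈ 0.3779
Since p ≈ 0.3779 > α = 0.05, fail to reject H0; the evidence is not statistically significant.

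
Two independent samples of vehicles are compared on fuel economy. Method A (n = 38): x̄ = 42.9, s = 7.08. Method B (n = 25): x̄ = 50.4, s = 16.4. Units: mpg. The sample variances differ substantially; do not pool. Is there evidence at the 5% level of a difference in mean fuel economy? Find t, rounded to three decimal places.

-2.158

Let group 1 = method A, group 2 = method B. H0: μ_1 = μ_2; H1: μ_1 ≠ μ_2 (Welch's two-sample t-test, two-sided).
t = (x̄_1 − x̄_2)/√(s_1²/n_1 + s_2²/n_2) = (42.9 − 50.4)/√(7.08²/38 + 16.4²/25) = -2.158
Welch–Satterthwaite df ≈ 29.95
Two-sided p-value ≈ 0.0391
Since p ≈ 0.0391 < α = 0.05, reject H0; the evidence is statistically significant.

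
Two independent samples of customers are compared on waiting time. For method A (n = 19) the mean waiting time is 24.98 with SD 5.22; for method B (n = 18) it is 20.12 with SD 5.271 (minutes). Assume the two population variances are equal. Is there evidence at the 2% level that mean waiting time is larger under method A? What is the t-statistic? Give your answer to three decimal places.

Let group 1 = method A, group 2 = method B. H0: μ_1 = μ_2; H1: μ_1 > μ_2 (two-sample pooled-variance t-test, right-tailed).
s_p² = [(19−1)·5.22² + (18−1)·5.271²]/(19+18−2) = 27.5083
t = (24.98 − 20.12)/√[27.5083·(1/19 + 1/18)] = 2.817
df = n₁ + n₂ − 2 = 35
p-value = P(T ≥ 2.817) ≈ 0.0040
Since p ≈ 0.0040 < α = 0.02, reject H0; the evidence is statistically significant.

2.817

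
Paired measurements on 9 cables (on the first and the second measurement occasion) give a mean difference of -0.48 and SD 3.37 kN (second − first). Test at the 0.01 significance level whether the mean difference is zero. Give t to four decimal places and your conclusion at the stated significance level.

t = -0.4273; fail to reject H0

H0: μ_d = 0; H1: μ_d ≠ 0 (paired t-test on the differences, two-sided).
t = d̄/(s_d/√n) = -0.48/(3.37/√9) = -0.4273
df = n − 1 = 8
Two-sided p-value ≈ 0.680
Since p ≈ 0.680 > α = 0.01, fail to reject H0; the data do not provide sufficient evidence against H0.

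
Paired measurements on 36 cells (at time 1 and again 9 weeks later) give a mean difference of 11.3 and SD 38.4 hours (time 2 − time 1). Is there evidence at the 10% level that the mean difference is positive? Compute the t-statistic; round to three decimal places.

1.766

H0: μ_d = 0; H1: μ_d > 0 (paired t-test on the differences, right-tailed).
t = d̄/(s_d/√n) = 11.3/(38.4/√36) = 1.766
df = n − 1 = 35
p-value = P(T ≥ 1.766) ≈ 0.0431
Since p ≈ 0.0431 < α = 0.1, reject H0; the evidence is statistically significant.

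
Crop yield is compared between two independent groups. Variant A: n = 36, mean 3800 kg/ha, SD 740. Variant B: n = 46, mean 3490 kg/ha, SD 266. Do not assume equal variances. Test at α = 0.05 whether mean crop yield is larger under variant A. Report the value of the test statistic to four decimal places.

2.3953

Let group 1 = variant A, group 2 = variant B. H0: μ_1 = μ_2; H1: μ_1 > μ_2 (Welch's two-sample t-test, right-tailed).
t = (x̄_1 − x̄_2)/√(s_1²/n_1 + s_2²/n_2) = (3800 − 3490)/√(740²/36 + 266²/46) = 2.3953
Welch–Satterthwaite df ≈ 42.10
p-value = P(T ≥ 2.3953) ≈ 0.0106
Since p ≈ 0.0106 < α = 0.05, reject H0; the evidence is statistically significant.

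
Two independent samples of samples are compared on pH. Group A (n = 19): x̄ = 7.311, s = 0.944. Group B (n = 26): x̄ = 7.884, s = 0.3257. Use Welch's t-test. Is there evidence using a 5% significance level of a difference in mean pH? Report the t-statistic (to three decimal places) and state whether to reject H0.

t = -2.538; reject H0

Let group 1 = group A, group 2 = group B. H0: μ_1 = μ_2; H1: μ_1 ≠ μ_2 (Welch's two-sample t-test, two-sided).
t = (x̄_1 − x̄_2)/√(s_1²/n_1 + s_2²/n_2) = (7.311 − 7.884)/√(0.944²/19 + 0.3257²/26) = -2.538
Welch–Satterthwaite df ≈ 21.15
Two-sided p-value ≈ 0.0191
Since p ≈ 0.0191 < α = 0.05, reject H0; the data support H1.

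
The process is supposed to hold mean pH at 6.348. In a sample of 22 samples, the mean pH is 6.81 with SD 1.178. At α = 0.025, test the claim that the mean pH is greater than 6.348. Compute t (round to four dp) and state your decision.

t = 1.8395; fail to reject H0

H0: μ = 6.348; H1: μ > 6.348 (one-sample t-test, right-tailed).
t = (x̄ − μ₀)/(s/√n) = (6.81 − 6.348)/(1.178/√22) = 1.8395
df = n − 1 = 21
p-value = P(T ≥ 1.8395) ≈ 0.0400
Since p ≈ 0.0400 > α = 0.025, fail to reject H0; the data do not provide sufficient evidence against H0.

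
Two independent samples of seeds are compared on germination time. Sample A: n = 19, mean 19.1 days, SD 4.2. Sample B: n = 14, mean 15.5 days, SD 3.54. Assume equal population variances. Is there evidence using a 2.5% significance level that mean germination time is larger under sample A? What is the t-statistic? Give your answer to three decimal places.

Let group 1 = sample A, group 2 = sample B. H0: μ_1 = μ_2; H1: μ_1 > μ_2 (two-sample pooled-variance t-test, right-tailed).
s_p² = [(19−1)·4.2² + (14−1)·3.54²]/(19+14−2) = 15.4978
t = (19.1 − 15.5)/√[15.4978·(1/19 + 1/14)] = 2.596
df = n₁ + n₂ − 2 = 31
p-value = P(T ≥ 2.596) ≈ 0.007
Since p ≈ 0.007 < α = 0.025, reject H0; the evidence is statistically significant.

2.596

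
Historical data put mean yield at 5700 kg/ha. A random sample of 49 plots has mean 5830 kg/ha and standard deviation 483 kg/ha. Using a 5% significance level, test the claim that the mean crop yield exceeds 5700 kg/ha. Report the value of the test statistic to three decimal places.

H0: μ = 5700; H1: μ > 5700 (one-sample t-test, right-tailed).
t = (x̄ − μ₀)/(s/√n) = (5830 − 5700)/(483/√49) = 1.884
df = n − 1 = 48
p-value = P(T ≥ 1.884) ≈ 0.0328
Since p ≈ 0.0328 < α = 0.05, reject H0; the data support H1.

1.884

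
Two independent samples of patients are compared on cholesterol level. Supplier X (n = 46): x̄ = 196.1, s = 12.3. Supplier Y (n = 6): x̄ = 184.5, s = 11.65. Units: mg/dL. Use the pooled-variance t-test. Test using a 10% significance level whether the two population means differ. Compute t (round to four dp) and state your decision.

Let group 1 = supplier X, group 2 = supplier Y. H0: μ_1 = μ_2; H1: μ_1 ≠ μ_2 (two-sample pooled-variance t-test, two-sided).
s_p² = [(46−1)·12.3² + (6−1)·11.65²]/(46+6−2) = 149.733
t = (196.1 − 184.5)/√[149.733·(1/46 + 1/6)] = 2.1840
df = n₁ + n₂ − 2 = 50
Two-sided p-value ≈ 0.0337
Since p ≈ 0.0337 < α = 0.1, reject H0; the evidence is statistically significant.

t = 2.1840; reject H0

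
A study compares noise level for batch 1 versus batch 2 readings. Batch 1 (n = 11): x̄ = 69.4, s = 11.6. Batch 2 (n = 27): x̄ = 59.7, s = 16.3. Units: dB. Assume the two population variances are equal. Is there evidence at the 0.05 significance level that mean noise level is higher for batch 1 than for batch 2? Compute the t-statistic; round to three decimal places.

Let group 1 = batch 1, group 2 = batch 2. H0: μ_1 = μ_2; H1: μ_1 > μ_2 (two-sample pooled-variance t-test, right-tailed).
s_p² = [(11−1)·11.6² + (27−1)·16.3²]/(11+27−2) = 229.265
t = (69.4 − 59.7)/√[229.265·(1/11 + 1/27)] = 1.791
df = n₁ + n₂ − 2 = 36
p-value = P(T ≥ 1.791) ≈ 0.0409
Since p ≈ 0.0409 < α = 0.05, reject H0; the evidence is statistically significant.

1.791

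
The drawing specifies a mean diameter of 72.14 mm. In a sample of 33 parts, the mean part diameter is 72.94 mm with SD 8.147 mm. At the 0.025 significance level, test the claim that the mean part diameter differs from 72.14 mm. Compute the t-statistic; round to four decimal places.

H0: μ = 72.14; H1: μ ≠ 72.14 (one-sample t-test, two-sided).
t = (x̄ − μ₀)/(s/√n) = (72.94 − 72.14)/(8.147/√33) = 0.5641
df = n − 1 = 32
Two-sided p-value ≈ 0.5766
Since p ≈ 0.5766 > α = 0.025, fail to reject H0; the data do not provide sufficient evidence against H0.

0.5641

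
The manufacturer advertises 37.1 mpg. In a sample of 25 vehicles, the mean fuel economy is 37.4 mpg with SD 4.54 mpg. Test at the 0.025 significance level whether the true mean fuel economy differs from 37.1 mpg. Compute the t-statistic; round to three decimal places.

0.330

H0: μ = 37.1; H1: μ ≠ 37.1 (one-sample t-test, two-sided).
t = (x̄ − μ₀)/(s/√n) = (37.4 − 37.1)/(4.54/√25) = 0.330
df = n − 1 = 24
Two-sided p-value ≈ 0.744
Since p ≈ 0.744 > α = 0.025, fail to reject H0; the evidence is not statistically significant.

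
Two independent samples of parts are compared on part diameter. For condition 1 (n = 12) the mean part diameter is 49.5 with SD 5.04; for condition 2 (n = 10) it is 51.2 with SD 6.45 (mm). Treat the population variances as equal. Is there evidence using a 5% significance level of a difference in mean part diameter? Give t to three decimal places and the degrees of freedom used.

Let group 1 = condition 1, group 2 = condition 2. H0: μ_1 = μ_2; H1: μ_1 ≠ μ_2 (two-sample pooled-variance t-test, two-sided).
s_p² = [(12−1)·5.04² + (10−1)·6.45²]/(12+10−2) = 32.692
t = (49.5 − 51.2)/√[32.692·(1/12 + 1/10)] = -0.694
df = n₁ + n₂ − 2 = 20
Two-sided p-value ≈ 0.495
Since p ≈ 0.495 > α = 0.05, fail to reject H0; the data do not provide sufficient evidence against H0.

t = -0.694, df = 20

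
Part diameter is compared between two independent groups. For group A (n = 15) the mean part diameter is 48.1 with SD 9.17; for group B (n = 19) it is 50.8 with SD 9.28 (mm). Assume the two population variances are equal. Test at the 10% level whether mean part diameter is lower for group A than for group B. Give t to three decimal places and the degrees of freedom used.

t = -0.847, df = 32

Let group 1 = group A, group 2 = group B. H0: μ_1 = μ_2; H1: μ_1 < μ_2 (two-sample pooled-variance t-test, left-tailed).
s_p² = [(15−1)·9.17² + (19−1)·9.28²]/(15+19−2) = 85.2305
t = (48.1 − 50.8)/√[85.2305·(1/15 + 1/19)] = -0.847
df = n₁ + n₂ − 2 = 32
p-value = P(T ≤ -0.847) ≈ 0.2017
Since p ≈ 0.2017 > α = 0.1, fail to reject H0; the data do not provide sufficient evidence against H0.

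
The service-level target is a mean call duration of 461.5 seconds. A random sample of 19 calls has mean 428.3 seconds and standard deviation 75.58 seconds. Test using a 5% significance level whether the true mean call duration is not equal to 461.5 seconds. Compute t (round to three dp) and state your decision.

H0: μ = 461.5; H1: μ ≠ 461.5 (one-sample t-test, two-sided).
t = (x̄ − μ₀)/(s/√n) = (428.3 − 461.5)/(75.58/√19) = -1.915
df = n − 1 = 18
Two-sided p-value ≈ 0.072
Since p ≈ 0.072 > α = 0.05, fail to reject H0; the data do not provide sufficient evidence against H0.

t = -1.915; fail to reject H0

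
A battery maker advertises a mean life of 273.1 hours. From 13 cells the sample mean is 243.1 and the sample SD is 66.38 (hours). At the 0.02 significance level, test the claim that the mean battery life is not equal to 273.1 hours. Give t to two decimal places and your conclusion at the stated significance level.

t = -1.63; fail to reject H0

H0: μ = 273.1; H1: μ ≠ 273.1 (one-sample t-test, two-sided).
t = (x̄ − μ₀)/(s/√n) = (243.1 − 273.1)/(66.38/√13) = -1.63
df = n − 1 = 12
Two-sided p-value ≈ 0.1292
Since p ≈ 0.1292 > α = 0.02, fail to reject H0; the data do not provide sufficient evidence against H0.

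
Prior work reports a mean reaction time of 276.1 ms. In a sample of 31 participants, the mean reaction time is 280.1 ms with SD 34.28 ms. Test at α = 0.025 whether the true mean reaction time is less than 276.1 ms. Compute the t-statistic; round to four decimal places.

0.6497

H0: μ = 276.1; H1: μ < 276.1 (one-sample t-test, left-tailed).
t = (x̄ − μ₀)/(s/√n) = (280.1 − 276.1)/(34.28/√31) = 0.6497
df = n − 1 = 30
p-value = P(T ≤ 0.6497) ≈ 0.7396
Since p ≈ 0.7396 > α = 0.025, fail to reject H0; the data do not provide sufficient evidence against H0.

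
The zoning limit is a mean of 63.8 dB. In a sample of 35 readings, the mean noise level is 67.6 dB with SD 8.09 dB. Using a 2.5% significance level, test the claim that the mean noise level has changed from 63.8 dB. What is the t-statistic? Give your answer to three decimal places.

H0: μ = 63.8; H1: μ ≠ 63.8 (one-sample t-test, two-sided).
t = (x̄ − μ₀)/(s/√n) = (67.6 − 63.8)/(8.09/√35) = 2.779
df = n − 1 = 34
Two-sided p-value ≈ 0.009
Since p ≈ 0.009 < α = 0.025, reject H0; the data support H1.

2.779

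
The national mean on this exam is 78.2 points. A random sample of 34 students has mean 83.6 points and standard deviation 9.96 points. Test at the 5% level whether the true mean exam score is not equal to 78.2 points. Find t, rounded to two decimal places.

H0: μ = 78.2; H1: μ ≠ 78.2 (one-sample t-test, two-sided).
t = (x̄ − μ₀)/(s/√n) = (83.6 − 78.2)/(9.96/√34) = 3.16
df = n − 1 = 33
Two-sided p-value ≈ 0.003
Since p ≈ 0.003 < α = 0.05, reject H0; the evidence is statistically significant.

3.16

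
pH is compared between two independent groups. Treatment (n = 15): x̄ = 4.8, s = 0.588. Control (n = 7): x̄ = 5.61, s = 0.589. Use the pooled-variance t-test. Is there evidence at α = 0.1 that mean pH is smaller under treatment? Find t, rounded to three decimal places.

Let group 1 = treatment, group 2 = control. H0: μ_1 = μ_2; H1: μ_1 < μ_2 (two-sample pooled-variance t-test, left-tailed).
s_p² = [(15−1)·0.588² + (7−1)·0.589²]/(15+7−2) = 0.346097
t = (4.8 − 5.61)/√[0.346097·(1/15 + 1/7)] = -3.008
df = n₁ + n₂ − 2 = 20
p-value = P(T ≤ -3.008) ≈ 0.003
Since p ≈ 0.003 < α = 0.1, reject H0; the evidence is statistically significant.

-3.008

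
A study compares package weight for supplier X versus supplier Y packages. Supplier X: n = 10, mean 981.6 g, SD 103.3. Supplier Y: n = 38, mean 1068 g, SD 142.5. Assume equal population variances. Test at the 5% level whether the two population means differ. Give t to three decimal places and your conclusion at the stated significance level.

t = -1.791; fail to reject H0

Let group 1 = supplier X, group 2 = supplier Y. H0: μ_1 = μ_2; H1: μ_1 ≠ μ_2 (two-sample pooled-variance t-test, two-sided).
s_p² = [(10−1)·103.3² + (38−1)·142.5²]/(10+38−2) = 18421.1
t = (981.6 − 1068)/√[18421.1·(1/10 + 1/38)] = -1.791
df = n₁ + n₂ − 2 = 46
Two-sided p-value ≈ 0.080
Since p ≈ 0.080 > α = 0.05, fail to reject H0; the data do not provide sufficient evidence against H0.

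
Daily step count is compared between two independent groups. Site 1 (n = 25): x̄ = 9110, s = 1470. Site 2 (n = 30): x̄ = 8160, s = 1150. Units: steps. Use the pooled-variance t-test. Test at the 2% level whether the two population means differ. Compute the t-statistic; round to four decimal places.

Let group 1 = site 1, group 2 = site 2. H0: μ_1 = μ_2; H1: μ_1 ≠ μ_2 (two-sample pooled-variance t-test, two-sided).
s_p² = [(25−1)·1470² + (30−1)·1150²]/(25+30−2) = 1702150
t = (9110 − 8160)/√[1702150·(1/25 + 1/30)] = 2.6889
df = n₁ + n₂ − 2 = 53
Two-sided p-value ≈ 0.0096
Since p ≈ 0.0096 < α = 0.02, reject H0; the evidence is statistically significant.

2.6889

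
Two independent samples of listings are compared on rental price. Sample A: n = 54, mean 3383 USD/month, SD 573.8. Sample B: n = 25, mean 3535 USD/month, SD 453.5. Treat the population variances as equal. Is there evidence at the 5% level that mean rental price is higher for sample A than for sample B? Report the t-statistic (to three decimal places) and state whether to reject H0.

t = -1.165; fail to reject H0

Let group 1 = sample A, group 2 = sample B. H0: μ_1 = μ_2; H1: μ_1 > μ_2 (two-sample pooled-variance t-test, right-tailed).
s_p² = [(54−1)·573.8² + (25−1)·453.5²]/(54+25−2) = 290727
t = (3383 − 3535)/√[290727·(1/54 + 1/25)] = -1.165
df = n₁ + n₂ − 2 = 77
p-value = P(T ≥ -1.165) ≈ 0.876
Since p ≈ 0.876 > α = 0.05, fail to reject H0; the evidence is not statistically significant.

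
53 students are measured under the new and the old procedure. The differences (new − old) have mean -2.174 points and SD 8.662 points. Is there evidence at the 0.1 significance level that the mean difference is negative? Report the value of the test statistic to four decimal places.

-1.8272

H0: μ_d = 0; H1: μ_d < 0 (paired t-test on the differences, left-tailed).
t = d̄/(s_d/√n) = -2.174/(8.662/√53) = -1.8272
df = n − 1 = 52
p-value = P(T ≤ -1.8272) ≈ 0.0367
Since p ≈ 0.0367 < α = 0.1, reject H0; the evidence is statistically significant.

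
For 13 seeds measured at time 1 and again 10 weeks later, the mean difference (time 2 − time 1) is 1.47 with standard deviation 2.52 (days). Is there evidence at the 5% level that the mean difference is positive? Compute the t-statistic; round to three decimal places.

H0: μ_d = 0; H1: μ_d > 0 (paired t-test on the differences, right-tailed).
t = d̄/(s_d/√n) = 1.47/(2.52/√13) = 2.103
df = n − 1 = 12
p-value = P(T ≥ 2.103) ≈ 0.0286
Since p ≈ 0.0286 < α = 0.05, reject H0; the evidence is statistically significant.

2.103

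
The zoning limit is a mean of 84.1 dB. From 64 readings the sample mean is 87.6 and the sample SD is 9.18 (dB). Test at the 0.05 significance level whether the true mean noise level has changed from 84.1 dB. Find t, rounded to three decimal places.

3.050

H0: μ = 84.1; H1: μ ≠ 84.1 (one-sample t-test, two-sided).
t = (x̄ − μ₀)/(s/√n) = (87.6 − 84.1)/(9.18/√64) = 3.050
df = n − 1 = 63
Two-sided p-value ≈ 0.003
Since p ≈ 0.003 < α = 0.05, reject H0; the data support H1.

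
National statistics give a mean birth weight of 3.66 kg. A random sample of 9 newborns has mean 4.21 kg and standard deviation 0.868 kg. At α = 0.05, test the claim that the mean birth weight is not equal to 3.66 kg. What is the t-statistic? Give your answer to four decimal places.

H0: μ = 3.66; H1: μ ≠ 3.66 (one-sample t-test, two-sided).
t = (x̄ − μ₀)/(s/√n) = (4.21 − 3.66)/(0.868/√9) = 1.9009
df = n − 1 = 8
Two-sided p-value ≈ 0.094
Since p ≈ 0.094 > α = 0.05, fail to reject H0; the data do not provide sufficient evidence against H0.

1.9009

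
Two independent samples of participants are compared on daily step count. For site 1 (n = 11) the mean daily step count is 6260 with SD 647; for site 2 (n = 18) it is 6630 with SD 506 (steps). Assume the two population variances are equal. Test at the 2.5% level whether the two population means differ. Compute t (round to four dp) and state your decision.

t = -1.7192; fail to reject H0

Let group 1 = site 1, group 2 = site 2. H0: μ_1 = μ_2; H1: μ_1 ≠ μ_2 (two-sample pooled-variance t-test, two-sided).
s_p² = [(11−1)·647² + (18−1)·506²]/(11+18−2) = 316248
t = (6260 − 6630)/√[316248·(1/11 + 1/18)] = -1.7192
df = n₁ + n₂ − 2 = 27
Two-sided p-value ≈ 0.097
Since p ≈ 0.097 > α = 0.025, fail to reject H0; the evidence is not statistically significant.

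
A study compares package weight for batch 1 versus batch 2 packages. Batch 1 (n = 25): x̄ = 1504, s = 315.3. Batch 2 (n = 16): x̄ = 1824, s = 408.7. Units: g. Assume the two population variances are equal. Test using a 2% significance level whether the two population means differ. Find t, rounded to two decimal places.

Let group 1 = batch 1, group 2 = batch 2. H0: μ_1 = μ_2; H1: μ_1 ≠ μ_2 (two-sample pooled-variance t-test, two-sided).
s_p² = [(25−1)·315.3² + (16−1)·408.7²]/(25+16−2) = 125422
t = (1504 − 1824)/√[125422·(1/25 + 1/16)] = -2.82
df = n₁ + n₂ − 2 = 39
Two-sided p-value ≈ 0.007
Since p ≈ 0.007 < α = 0.02, reject H0; the data support H1.

-2.82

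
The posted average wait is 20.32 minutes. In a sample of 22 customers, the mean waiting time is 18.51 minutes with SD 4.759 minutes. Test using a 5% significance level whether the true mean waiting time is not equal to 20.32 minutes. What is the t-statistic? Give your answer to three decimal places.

H0: μ = 20.32; H1: μ ≠ 20.32 (one-sample t-test, two-sided).
t = (x̄ − μ₀)/(s/√n) = (18.51 − 20.32)/(4.759/√22) = -1.784
df = n − 1 = 21
Two-sided p-value ≈ 0.089
Since p ≈ 0.089 > α = 0.05, fail to reject H0; the data do not provide sufficient evidence against H0.

-1.784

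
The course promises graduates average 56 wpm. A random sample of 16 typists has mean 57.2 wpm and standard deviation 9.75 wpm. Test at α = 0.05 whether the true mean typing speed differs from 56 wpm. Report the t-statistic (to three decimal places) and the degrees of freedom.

H0: μ = 56; H1: μ ≠ 56 (one-sample t-test, two-sided).
t = (x̄ − μ₀)/(s/√n) = (57.2 − 56)/(9.75/√16) = 0.492
df = n − 1 = 15
Two-sided p-value ≈ 0.630
Since p ≈ 0.630 > α = 0.05, fail to reject H0; the evidence is not statistically significant.

t = 0.492, df = 15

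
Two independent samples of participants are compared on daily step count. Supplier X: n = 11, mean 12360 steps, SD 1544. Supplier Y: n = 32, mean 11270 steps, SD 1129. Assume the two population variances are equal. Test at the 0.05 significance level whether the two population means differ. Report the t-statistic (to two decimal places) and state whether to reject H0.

Let group 1 = supplier X, group 2 = supplier Y. H0: μ_1 = μ_2; H1: μ_1 ≠ μ_2 (two-sample pooled-variance t-test, two-sided).
s_p² = [(11−1)·1544² + (32−1)·1129²]/(11+32−2) = 1545200
t = (12360 − 11270)/√[1545200·(1/11 + 1/32)] = 2.51
df = n₁ + n₂ − 2 = 41
Two-sided p-value ≈ 0.0162
Since p ≈ 0.0162 < α = 0.05, reject H0; the evidence is statistically significant.

t = 2.51; reject H0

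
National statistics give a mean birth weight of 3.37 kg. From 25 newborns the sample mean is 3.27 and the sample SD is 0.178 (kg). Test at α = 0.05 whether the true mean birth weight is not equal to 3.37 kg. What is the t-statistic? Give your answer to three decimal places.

H0: μ = 3.37; H1: μ ≠ 3.37 (one-sample t-test, two-sided).
t = (x̄ − μ₀)/(s/√n) = (3.27 − 3.37)/(0.178/√25) = -2.809
df = n − 1 = 24
Two-sided p-value ≈ 0.0097
Since p ≈ 0.0097 < α = 0.05, reject H0; the evidence is statistically significant.

-2.809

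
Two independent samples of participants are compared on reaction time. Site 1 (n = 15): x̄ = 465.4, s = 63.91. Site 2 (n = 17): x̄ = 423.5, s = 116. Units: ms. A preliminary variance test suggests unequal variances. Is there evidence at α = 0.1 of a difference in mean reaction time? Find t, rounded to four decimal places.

1.2846

Let group 1 = site 1, group 2 = site 2. H0: μ_1 = μ_2; H1: μ_1 ≠ μ_2 (Welch's two-sample t-test, two-sided).
t = (x̄_1 − x̄_2)/√(s_1²/n_1 + s_2²/n_2) = (465.4 − 423.5)/√(63.91²/15 + 116²/17) = 1.2846
Welch–Satterthwaite df ≈ 25.46
Two-sided p-value ≈ 0.2105
Since p ≈ 0.2105 > α = 0.1, fail to reject H0; the evidence is not statistically significant.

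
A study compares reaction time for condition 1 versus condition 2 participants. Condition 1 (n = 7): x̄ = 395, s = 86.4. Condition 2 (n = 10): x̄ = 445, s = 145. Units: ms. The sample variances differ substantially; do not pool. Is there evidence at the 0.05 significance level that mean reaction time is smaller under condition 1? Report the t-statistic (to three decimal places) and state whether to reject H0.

t = -0.888; fail to reject H0

Let group 1 = condition 1, group 2 = condition 2. H0: μ_1 = μ_2; H1: μ_1 < μ_2 (Welch's two-sample t-test, left-tailed).
t = (x̄_1 − x̄_2)/√(s_1²/n_1 + s_2²/n_2) = (395 − 445)/√(86.4²/7 + 145²/10) = -0.888
Welch–Satterthwaite df ≈ 14.75
p-value = P(T ≤ -0.888) ≈ 0.1943
Since p ≈ 0.1943 > α = 0.05, fail to reject H0; the evidence is not statistically significant.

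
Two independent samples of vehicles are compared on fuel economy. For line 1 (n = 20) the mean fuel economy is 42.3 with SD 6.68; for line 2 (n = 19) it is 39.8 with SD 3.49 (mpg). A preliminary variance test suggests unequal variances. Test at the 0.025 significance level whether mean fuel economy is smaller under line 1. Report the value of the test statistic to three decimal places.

Let group 1 = line 1, group 2 = line 2. H0: μ_1 = μ_2; H1: μ_1 < μ_2 (Welch's two-sample t-test, left-tailed).
t = (x̄_1 − x̄_2)/√(s_1²/n_1 + s_2²/n_2) = (42.3 − 39.8)/√(6.68²/20 + 3.49²/19) = 1.475
Welch–Satterthwaite df ≈ 28.96
p-value = P(T ≤ 1.475) ≈ 0.925
Since p ≈ 0.925 > α = 0.025, fail to reject H0; the evidence is not statistically significant.

1.475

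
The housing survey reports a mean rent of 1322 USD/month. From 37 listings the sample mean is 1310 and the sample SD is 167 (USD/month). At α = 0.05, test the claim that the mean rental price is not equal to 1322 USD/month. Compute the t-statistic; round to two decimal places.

H0: μ = 1322; H1: μ ≠ 1322 (one-sample t-test, two-sided).
t = (x̄ − μ₀)/(s/√n) = (1310 − 1322)/(167/√37) = -0.44
df = n − 1 = 36
Two-sided p-value ≈ 0.665
Since p ≈ 0.665 > α = 0.05, fail to reject H0; the evidence is not statistically significant.

-0.44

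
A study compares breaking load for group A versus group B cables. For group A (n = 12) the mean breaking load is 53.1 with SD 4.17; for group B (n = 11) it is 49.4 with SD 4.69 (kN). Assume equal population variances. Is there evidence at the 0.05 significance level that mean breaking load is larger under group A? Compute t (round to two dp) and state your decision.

t = 2.00; reject H0

Let group 1 = group A, group 2 = group B. H0: μ_1 = μ_2; H1: μ_1 > μ_2 (two-sample pooled-variance t-test, right-tailed).
s_p² = [(12−1)·4.17² + (11−1)·4.69²]/(12+11−2) = 19.5828
t = (53.1 − 49.4)/√[19.5828·(1/12 + 1/11)] = 2.00
df = n₁ + n₂ − 2 = 21
p-value = P(T ≥ 2.00) ≈ 0.029
Since p ≈ 0.029 < α = 0.05, reject H0; the evidence is statistically significant.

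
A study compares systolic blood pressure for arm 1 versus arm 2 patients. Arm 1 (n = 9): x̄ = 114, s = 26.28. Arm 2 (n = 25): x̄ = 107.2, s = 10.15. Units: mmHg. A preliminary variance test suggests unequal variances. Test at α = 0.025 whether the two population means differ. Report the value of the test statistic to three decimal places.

Let group 1 = arm 1, group 2 = arm 2. H0: μ_1 = μ_2; H1: μ_1 ≠ μ_2 (Welch's two-sample t-test, two-sided).
t = (x̄_1 − x̄_2)/√(s_1²/n_1 + s_2²/n_2) = (114 − 107.2)/√(26.28²/9 + 10.15²/25) = 0.756
Welch–Satterthwaite df ≈ 8.87
Two-sided p-value ≈ 0.4691
Since p ≈ 0.4691 > α = 0.025, fail to reject H0; the data do not provide sufficient evidence against H0.

0.756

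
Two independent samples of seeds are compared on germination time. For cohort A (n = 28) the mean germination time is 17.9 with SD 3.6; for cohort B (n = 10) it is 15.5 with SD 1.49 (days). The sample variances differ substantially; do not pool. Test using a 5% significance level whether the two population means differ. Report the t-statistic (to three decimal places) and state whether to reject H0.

Let group 1 = cohort A, group 2 = cohort B. H0: μ_1 = μ_2; H1: μ_1 ≠ μ_2 (Welch's two-sample t-test, two-sided).
t = (x̄_1 − x̄_2)/√(s_1²/n_1 + s_2²/n_2) = (17.9 − 15.5)/√(3.6²/28 + 1.49²/10) = 2.900
Welch–Satterthwaite df ≈ 34.97
Two-sided p-value ≈ 0.006
Since p ≈ 0.006 < α = 0.05, reject H0; the evidence is statistically significant.

t = 2.900; reject H0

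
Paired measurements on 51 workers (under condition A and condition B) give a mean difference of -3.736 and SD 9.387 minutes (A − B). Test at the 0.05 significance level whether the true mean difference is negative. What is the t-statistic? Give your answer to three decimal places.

H0: μ_d = 0; H1: μ_d < 0 (paired t-test on the differences, left-tailed).
t = d̄/(s_d/√n) = -3.736/(9.387/√51) = -2.842
df = n − 1 = 50
p-value = P(T ≤ -2.842) ≈ 0.0032
Since p ≈ 0.0032 < α = 0.05, reject H0; the data support H1.

-2.842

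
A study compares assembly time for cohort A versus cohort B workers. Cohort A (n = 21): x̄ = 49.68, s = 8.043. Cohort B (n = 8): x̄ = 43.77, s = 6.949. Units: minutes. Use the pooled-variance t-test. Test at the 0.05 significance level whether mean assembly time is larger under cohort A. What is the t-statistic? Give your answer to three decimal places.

1.830

Let group 1 = cohort A, group 2 = cohort B. H0: μ_1 = μ_2; H1: μ_1 > μ_2 (two-sample pooled-variance t-test, right-tailed).
s_p² = [(21−1)·8.043² + (8−1)·6.949²]/(21+8−2) = 60.4377
t = (49.68 − 43.77)/√[60.4377·(1/21 + 1/8)] = 1.830
df = n₁ + n₂ − 2 = 27
p-value = P(T ≥ 1.830) ≈ 0.0392
Since p ≈ 0.0392 < α = 0.05, reject H0; the evidence is statistically significant.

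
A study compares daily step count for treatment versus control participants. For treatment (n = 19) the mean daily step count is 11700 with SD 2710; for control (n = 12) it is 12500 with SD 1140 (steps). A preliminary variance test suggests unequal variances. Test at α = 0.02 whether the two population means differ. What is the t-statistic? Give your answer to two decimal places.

-1.14

Let group 1 = treatment, group 2 = control. H0: μ_1 = μ_2; H1: μ_1 ≠ μ_2 (Welch's two-sample t-test, two-sided).
t = (x̄_1 − x̄_2)/√(s_1²/n_1 + s_2²/n_2) = (11700 − 12500)/√(2710²/19 + 1140²/12) = -1.14
Welch–Satterthwaite df ≈ 26.14
Two-sided p-value ≈ 0.2657
Since p ≈ 0.2657 > α = 0.02, fail to reject H0; the data do not provide sufficient evidence against H0.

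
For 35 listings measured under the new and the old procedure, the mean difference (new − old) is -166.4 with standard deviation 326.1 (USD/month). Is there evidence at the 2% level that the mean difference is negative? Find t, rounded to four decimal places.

-3.0188

H0: μ_d = 0; H1: μ_d < 0 (paired t-test on the differences, left-tailed).
t = d̄/(s_d/√n) = -166.4/(326.1/√35) = -3.0188
df = n − 1 = 34
p-value = P(T ≤ -3.0188) ≈ 0.002
Since p ≈ 0.002 < α = 0.02, reject H0; the evidence is statistically significant.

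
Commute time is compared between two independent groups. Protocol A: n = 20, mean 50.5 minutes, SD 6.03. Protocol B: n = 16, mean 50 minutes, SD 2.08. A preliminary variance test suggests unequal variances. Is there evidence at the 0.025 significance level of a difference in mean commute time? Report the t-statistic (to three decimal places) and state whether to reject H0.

Let group 1 = protocol A, group 2 = protocol B. H0: μ_1 = μ_2; H1: μ_1 ≠ μ_2 (Welch's two-sample t-test, two-sided).
t = (x̄_1 − x̄_2)/√(s_1²/n_1 + s_2²/n_2) = (50.5 − 50)/√(6.03²/20 + 2.08²/16) = 0.346
Welch–Satterthwaite df ≈ 24.39
Two-sided p-value ≈ 0.732
Since p ≈ 0.732 > α = 0.025, fail to reject H0; the evidence is not statistically significant.

t = 0.346; fail to reject H0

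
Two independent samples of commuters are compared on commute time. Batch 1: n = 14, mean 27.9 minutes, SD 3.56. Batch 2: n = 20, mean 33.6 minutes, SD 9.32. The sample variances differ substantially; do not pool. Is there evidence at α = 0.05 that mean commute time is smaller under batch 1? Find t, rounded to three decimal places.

-2.488

Let group 1 = batch 1, group 2 = batch 2. H0: μ_1 = μ_2; H1: μ_1 < μ_2 (Welch's two-sample t-test, left-tailed).
t = (x̄_1 − x̄_2)/√(s_1²/n_1 + s_2²/n_2) = (27.9 − 33.6)/√(3.56²/14 + 9.32²/20) = -2.488
Welch–Satterthwaite df ≈ 26.09
p-value = P(T ≤ -2.488) ≈ 0.0098
Since p ≈ 0.0098 < α = 0.05, reject H0; the evidence is statistically significant.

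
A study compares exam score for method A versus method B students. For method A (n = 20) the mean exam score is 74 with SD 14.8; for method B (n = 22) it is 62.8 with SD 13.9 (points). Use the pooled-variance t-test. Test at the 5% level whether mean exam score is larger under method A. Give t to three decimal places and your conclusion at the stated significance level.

Let group 1 = method A, group 2 = method B. H0: μ_1 = μ_2; H1: μ_1 > μ_2 (two-sample pooled-variance t-test, right-tailed).
s_p² = [(20−1)·14.8² + (22−1)·13.9²]/(20+22−2) = 205.479
t = (74 − 62.8)/√[205.479·(1/20 + 1/22)] = 2.529
df = n₁ + n₂ − 2 = 40
p-value = P(T ≥ 2.529) ≈ 0.0077
Since p ≈ 0.0077 < α = 0.05, reject H0; the evidence is statistically significant.

t = 2.529; reject H0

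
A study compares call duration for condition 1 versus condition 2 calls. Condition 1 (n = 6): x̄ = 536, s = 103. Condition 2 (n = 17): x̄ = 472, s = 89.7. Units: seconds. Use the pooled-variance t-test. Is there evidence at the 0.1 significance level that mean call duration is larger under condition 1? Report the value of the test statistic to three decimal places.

Let group 1 = condition 1, group 2 = condition 2. H0: μ_1 = μ_2; H1: μ_1 > μ_2 (two-sample pooled-variance t-test, right-tailed).
s_p² = [(6−1)·103² + (17−1)·89.7²]/(6+17−2) = 8656.31
t = (536 − 472)/√[8656.31·(1/6 + 1/17)] = 1.449
df = n₁ + n₂ − 2 = 21
p-value = P(T ≥ 1.449) ≈ 0.081
Since p ≈ 0.081 < α = 0.1, reject H0; the evidence is statistically significant.

1.449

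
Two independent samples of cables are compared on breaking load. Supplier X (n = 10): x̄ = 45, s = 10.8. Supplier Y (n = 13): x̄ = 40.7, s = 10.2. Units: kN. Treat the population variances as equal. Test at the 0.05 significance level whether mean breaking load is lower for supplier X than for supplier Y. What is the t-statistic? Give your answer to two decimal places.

Let group 1 = supplier X, group 2 = supplier Y. H0: μ_1 = μ_2; H1: μ_1 < μ_2 (two-sample pooled-variance t-test, left-tailed).
s_p² = [(10−1)·10.8² + (13−1)·10.2²]/(10+13−2) = 109.44
t = (45 − 40.7)/√[109.44·(1/10 + 1/13)] = 0.98
df = n₁ + n₂ − 2 = 21
p-value = P(T ≤ 0.98) ≈ 0.830
Since p ≈ 0.830 > α = 0.05, fail to reject H0; the data do not provide sufficient evidence against H0.

0.98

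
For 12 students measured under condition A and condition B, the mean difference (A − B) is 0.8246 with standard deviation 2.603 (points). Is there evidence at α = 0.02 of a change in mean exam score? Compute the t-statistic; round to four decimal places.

1.0974

H0: μ_d = 0; H1: μ_d ≠ 0 (paired t-test on the differences, two-sided).
t = d̄/(s_d/√n) = 0.8246/(2.603/√12) = 1.0974
df = n − 1 = 11
Two-sided p-value ≈ 0.296
Since p ≈ 0.296 > α = 0.02, fail to reject H0; the data do not provide sufficient evidence against H0.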